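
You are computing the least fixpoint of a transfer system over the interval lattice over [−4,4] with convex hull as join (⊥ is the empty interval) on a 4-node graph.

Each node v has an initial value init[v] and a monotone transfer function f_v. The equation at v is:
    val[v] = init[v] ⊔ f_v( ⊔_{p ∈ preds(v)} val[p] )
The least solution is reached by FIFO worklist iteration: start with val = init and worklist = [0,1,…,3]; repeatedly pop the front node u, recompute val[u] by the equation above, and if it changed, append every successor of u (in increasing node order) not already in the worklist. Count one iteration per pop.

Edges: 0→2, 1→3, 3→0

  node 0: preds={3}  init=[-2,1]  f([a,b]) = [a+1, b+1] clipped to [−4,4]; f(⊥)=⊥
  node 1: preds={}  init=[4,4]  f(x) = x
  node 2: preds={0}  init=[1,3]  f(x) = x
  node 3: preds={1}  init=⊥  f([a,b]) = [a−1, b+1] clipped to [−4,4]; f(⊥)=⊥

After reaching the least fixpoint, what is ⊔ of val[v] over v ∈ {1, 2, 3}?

Trace (6 dequeues):
  [1] u=0 | in ⊥ | out [-2,1] | ==
  [2] u=1 | in ⊥ | out [4,4] | ==
  [3] u=2 | in [-2,1] | out [-2,3] | prev [1,3] | push {}
  [4] u=3 | in [4,4] | out [3,4] | prev ⊥ | push {0}
  [5] u=0 | in [3,4] | out [-2,4] | prev [-2,1] | push {2}
  [6] u=2 | in [-2,4] | out [-2,4] | prev [-2,3] | push {}

Converged values:
  [0] [-2,4]
  [1] [4,4]
  [2] [-2,4]
  [3] [3,4]

[-2,4]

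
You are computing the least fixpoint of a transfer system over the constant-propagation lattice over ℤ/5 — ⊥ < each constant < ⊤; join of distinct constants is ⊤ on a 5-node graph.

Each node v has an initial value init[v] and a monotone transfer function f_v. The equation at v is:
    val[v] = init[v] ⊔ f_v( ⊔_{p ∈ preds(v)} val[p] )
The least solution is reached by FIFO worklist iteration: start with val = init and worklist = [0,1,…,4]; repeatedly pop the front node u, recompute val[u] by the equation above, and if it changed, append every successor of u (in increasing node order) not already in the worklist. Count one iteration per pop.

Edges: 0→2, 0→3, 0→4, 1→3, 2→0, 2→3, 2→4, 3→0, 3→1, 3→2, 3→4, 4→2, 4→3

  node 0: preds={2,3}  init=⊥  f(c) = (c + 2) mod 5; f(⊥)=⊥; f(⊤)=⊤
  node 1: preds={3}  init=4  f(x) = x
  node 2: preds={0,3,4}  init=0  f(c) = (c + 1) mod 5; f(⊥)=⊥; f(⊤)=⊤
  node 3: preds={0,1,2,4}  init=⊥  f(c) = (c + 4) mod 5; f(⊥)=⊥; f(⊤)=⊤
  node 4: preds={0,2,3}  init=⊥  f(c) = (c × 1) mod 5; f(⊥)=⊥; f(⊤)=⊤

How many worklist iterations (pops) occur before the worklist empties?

10

Worklist (10 pops):
  #1 pop 0: in=0 → 2 (was ⊥); enqueue []
  #2 pop 1: in=⊥ → 4 (no change)
  #3 pop 2: in=2 → ⊤ (was 0); enqueue [0]
  #4 pop 3: in=⊤ → ⊤ (was ⊥); enqueue [1,2]
  #5 pop 4: in=⊤ → ⊤ (was ⊥); enqueue [3]
  #6 pop 0: in=⊤ → ⊤ (was 2); enqueue [4]
  #7 pop 1: in=⊤ → ⊤ (was 4); enqueue []
  #8 pop 2: in=⊤ → ⊤ (no change)
  #9 pop 3: in=⊤ → ⊤ (no change)
  #10 pop 4: in=⊤ → ⊤ (no change)

Fixpoint:
  val[0] = ⊤
  val[1] = ⊤
  val[2] = ⊤
  val[3] = ⊤
  val[4] = ⊤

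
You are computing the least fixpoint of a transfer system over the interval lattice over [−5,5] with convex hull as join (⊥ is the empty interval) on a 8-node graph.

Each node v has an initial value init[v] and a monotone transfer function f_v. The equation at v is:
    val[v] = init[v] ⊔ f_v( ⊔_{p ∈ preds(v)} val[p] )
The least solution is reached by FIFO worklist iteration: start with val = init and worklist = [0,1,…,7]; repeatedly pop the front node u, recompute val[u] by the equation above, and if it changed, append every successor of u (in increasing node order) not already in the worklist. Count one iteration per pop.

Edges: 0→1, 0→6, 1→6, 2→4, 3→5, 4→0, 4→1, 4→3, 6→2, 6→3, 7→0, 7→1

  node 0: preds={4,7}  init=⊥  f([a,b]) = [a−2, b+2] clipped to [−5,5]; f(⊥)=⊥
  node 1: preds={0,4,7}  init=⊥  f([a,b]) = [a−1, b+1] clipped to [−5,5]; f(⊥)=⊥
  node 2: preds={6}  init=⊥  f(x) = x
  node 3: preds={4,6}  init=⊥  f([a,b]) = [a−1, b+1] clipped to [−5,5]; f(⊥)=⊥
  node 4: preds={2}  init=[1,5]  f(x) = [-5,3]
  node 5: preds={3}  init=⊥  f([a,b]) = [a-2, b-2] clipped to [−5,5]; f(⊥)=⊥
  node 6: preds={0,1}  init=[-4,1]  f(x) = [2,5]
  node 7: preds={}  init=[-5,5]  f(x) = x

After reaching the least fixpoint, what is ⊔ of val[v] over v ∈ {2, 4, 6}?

[-5,5]

Trace (13 dequeues):
  [1] u=0 | in [-5,5] | out [-5,5] | prev ⊥ | push {}
  [2] u=1 | in [-5,5] | out [-5,5] | prev ⊥ | push {}
  [3] u=2 | in [-4,1] | out [-4,1] | prev ⊥ | push {}
  [4] u=3 | in [-4,5] | out [-5,5] | prev ⊥ | push {}
  [5] u=4 | in [-4,1] | out [-5,5] | prev [1,5] | push {0,1,3}
  [6] u=5 | in [-5,5] | out [-5,3] | prev ⊥ | push {}
  [7] u=6 | in [-5,5] | out [-4,5] | prev [-4,1] | push {2}
  [8] u=7 | in ⊥ | out [-5,5] | ==
  [9] u=0 | in [-5,5] | out [-5,5] | ==
  [10] u=1 | in [-5,5] | out [-5,5] | ==
  [11] u=3 | in [-5,5] | out [-5,5] | ==
  [12] u=2 | in [-4,5] | out [-4,5] | prev [-4,1] | push {4}
  [13] u=4 | in [-4,5] | out [-5,5] | ==

Converged values:
  [0] [-5,5]
  [1] [-5,5]
  [2] [-4,5]
  [3] [-5,5]
  [4] [-5,5]
  [5] [-5,3]
  [6] [-4,5]
  [7] [-5,5]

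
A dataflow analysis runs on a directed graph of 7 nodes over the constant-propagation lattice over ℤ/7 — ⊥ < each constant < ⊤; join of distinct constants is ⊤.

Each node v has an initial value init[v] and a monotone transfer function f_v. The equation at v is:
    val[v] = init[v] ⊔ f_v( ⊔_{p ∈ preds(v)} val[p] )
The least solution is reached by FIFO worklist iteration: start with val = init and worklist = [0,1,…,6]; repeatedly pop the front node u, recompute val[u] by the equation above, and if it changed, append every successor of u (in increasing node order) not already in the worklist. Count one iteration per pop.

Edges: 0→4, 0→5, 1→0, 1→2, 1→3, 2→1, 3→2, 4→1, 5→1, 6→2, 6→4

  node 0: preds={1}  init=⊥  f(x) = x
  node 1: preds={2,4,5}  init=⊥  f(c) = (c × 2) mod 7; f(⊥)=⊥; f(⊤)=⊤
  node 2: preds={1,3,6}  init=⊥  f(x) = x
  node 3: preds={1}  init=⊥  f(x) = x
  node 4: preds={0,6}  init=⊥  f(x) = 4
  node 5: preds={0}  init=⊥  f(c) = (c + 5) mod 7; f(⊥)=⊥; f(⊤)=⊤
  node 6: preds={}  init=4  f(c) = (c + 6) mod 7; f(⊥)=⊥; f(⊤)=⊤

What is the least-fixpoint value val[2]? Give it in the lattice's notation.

⊤

Worklist (21 pops):
  #1 pop 0: in=⊥ → ⊥ (no change)
  #2 pop 1: in=⊥ → ⊥ (no change)
  #3 pop 2: in=4 → 4 (was ⊥); enqueue [1]
  #4 pop 3: in=⊥ → ⊥ (no change)
  #5 pop 4: in=4 → 4 (was ⊥); enqueue []
  #6 pop 5: in=⊥ → ⊥ (no change)
  #7 pop 6: in=⊥ → 4 (no change)
  #8 pop 1: in=4 → 1 (was ⊥); enqueue [0,2,3]
  #9 pop 0: in=1 → 1 (was ⊥); enqueue [4,5]
  #10 pop 2: in=⊤ → ⊤ (was 4); enqueue [1]
  #11 pop 3: in=1 → 1 (was ⊥); enqueue [2]
  #12 pop 4: in=⊤ → 4 (no change)
  #13 pop 5: in=1 → 6 (was ⊥); enqueue []
  #14 pop 1: in=⊤ → ⊤ (was 1); enqueue [0,3]
  #15 pop 2: in=⊤ → ⊤ (no change)
  #16 pop 0: in=⊤ → ⊤ (was 1); enqueue [4,5]
  #17 pop 3: in=⊤ → ⊤ (was 1); enqueue [2]
  #18 pop 4: in=⊤ → 4 (no change)
  #19 pop 5: in=⊤ → ⊤ (was 6); enqueue [1]
  #20 pop 2: in=⊤ → ⊤ (no change)
  #21 pop 1: in=⊤ → ⊤ (no change)

Fixpoint:
  val[0] = ⊤
  val[1] = ⊤
  val[2] = ⊤
  val[3] = ⊤
  val[4] = 4
  val[5] = ⊤
  val[6] = 4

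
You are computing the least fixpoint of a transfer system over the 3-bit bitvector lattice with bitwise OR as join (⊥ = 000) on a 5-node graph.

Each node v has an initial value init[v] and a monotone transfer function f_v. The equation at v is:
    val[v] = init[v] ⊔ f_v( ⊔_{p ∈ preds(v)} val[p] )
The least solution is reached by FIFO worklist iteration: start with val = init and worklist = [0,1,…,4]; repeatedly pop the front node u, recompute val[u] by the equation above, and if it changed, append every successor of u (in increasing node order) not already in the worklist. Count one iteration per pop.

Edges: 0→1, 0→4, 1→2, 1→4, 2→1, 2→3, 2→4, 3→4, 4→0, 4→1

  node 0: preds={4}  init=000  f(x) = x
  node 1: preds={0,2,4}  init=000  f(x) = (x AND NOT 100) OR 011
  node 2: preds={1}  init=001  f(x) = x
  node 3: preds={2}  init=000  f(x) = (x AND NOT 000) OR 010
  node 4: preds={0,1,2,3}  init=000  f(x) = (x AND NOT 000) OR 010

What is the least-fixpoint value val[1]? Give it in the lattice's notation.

011

Trace (9 dequeues):
  [1] u=0 | in 000 | out 000 | ==
  [2] u=1 | in 001 | out 011 | prev 000 | push {}
  [3] u=2 | in 011 | out 011 | prev 001 | push {1}
  [4] u=3 | in 011 | out 011 | prev 000 | push {}
  [5] u=4 | in 011 | out 011 | prev 000 | push {0}
  [6] u=1 | in 011 | out 011 | ==
  [7] u=0 | in 011 | out 011 | prev 000 | push {1,4}
  [8] u=1 | in 011 | out 011 | ==
  [9] u=4 | in 011 | out 011 | ==

Converged values:
  [0] 011
  [1] 011
  [2] 011
  [3] 011
  [4] 011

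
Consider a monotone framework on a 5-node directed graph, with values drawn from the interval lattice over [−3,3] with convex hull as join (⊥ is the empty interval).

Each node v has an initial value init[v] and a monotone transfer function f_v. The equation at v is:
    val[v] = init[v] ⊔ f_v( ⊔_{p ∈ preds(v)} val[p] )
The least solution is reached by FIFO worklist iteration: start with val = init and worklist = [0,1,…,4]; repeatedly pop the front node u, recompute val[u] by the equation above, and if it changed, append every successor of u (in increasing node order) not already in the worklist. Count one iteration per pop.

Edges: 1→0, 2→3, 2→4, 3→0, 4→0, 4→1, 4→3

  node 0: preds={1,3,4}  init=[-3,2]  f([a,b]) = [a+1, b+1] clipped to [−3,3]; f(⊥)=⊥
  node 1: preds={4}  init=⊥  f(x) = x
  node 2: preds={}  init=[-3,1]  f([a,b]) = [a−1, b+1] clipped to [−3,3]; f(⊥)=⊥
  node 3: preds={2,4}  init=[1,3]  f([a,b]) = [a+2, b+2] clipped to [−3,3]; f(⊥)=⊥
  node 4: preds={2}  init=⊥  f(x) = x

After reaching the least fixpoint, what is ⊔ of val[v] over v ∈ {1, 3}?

Iteration log — 9 steps:
  step 1. node 0  ⊔preds=[1,3]  new=[-3,3]  old=[-3,2]  +wl: 
  step 2. node 1  ⊔preds=⊥  new=⊥  stable
  step 3. node 2  ⊔preds=⊥  new=[-3,1]  stable
  step 4. node 3  ⊔preds=[-3,1]  new=[-1,3]  old=[1,3]  +wl: 0
  step 5. node 4  ⊔preds=[-3,1]  new=[-3,1]  old=⊥  +wl: 1,3
  step 6. node 0  ⊔preds=[-3,3]  new=[-3,3]  stable
  step 7. node 1  ⊔preds=[-3,1]  new=[-3,1]  old=⊥  +wl: 0
  step 8. node 3  ⊔preds=[-3,1]  new=[-1,3]  stable
  step 9. node 0  ⊔preds=[-3,3]  new=[-3,3]  stable

Least fixpoint reached:
  node 0: [-3,3]
  node 1: [-3,1]
  node 2: [-3,1]
  node 3: [-1,3]
  node 4: [-3,1]

[-3,3]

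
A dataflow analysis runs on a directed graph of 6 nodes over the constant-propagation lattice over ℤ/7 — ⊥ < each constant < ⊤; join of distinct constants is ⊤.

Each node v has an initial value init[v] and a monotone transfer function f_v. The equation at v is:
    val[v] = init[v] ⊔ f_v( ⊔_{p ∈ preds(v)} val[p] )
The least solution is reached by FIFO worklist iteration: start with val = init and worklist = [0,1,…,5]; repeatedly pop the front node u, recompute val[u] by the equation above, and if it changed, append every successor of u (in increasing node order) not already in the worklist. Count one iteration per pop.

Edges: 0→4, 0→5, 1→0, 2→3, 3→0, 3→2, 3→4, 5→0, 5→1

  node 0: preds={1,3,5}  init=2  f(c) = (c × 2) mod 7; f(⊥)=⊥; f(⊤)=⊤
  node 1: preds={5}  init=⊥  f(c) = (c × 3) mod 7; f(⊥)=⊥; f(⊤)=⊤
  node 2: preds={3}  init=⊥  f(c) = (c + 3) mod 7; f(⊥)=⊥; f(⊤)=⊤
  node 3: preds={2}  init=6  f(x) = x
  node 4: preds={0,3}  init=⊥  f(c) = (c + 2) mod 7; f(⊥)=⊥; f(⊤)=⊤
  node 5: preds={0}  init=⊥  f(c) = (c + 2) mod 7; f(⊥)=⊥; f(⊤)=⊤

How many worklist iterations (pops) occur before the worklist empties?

11

Trace (11 dequeues):
  [1] u=0 | in 6 | out ⊤ | prev 2 | push {}
  [2] u=1 | in ⊥ | out ⊥ | ==
  [3] u=2 | in 6 | out 2 | prev ⊥ | push {}
  [4] u=3 | in 2 | out ⊤ | prev 6 | push {0,2}
  [5] u=4 | in ⊤ | out ⊤ | prev ⊥ | push {}
  [6] u=5 | in ⊤ | out ⊤ | prev ⊥ | push {1}
  [7] u=0 | in ⊤ | out ⊤ | ==
  [8] u=2 | in ⊤ | out ⊤ | prev 2 | push {3}
  [9] u=1 | in ⊤ | out ⊤ | prev ⊥ | push {0}
  [10] u=3 | in ⊤ | out ⊤ | ==
  [11] u=0 | in ⊤ | out ⊤ | ==

Converged values:
  [0] ⊤
  [1] ⊤
  [2] ⊤
  [3] ⊤
  [4] ⊤
  [5] ⊤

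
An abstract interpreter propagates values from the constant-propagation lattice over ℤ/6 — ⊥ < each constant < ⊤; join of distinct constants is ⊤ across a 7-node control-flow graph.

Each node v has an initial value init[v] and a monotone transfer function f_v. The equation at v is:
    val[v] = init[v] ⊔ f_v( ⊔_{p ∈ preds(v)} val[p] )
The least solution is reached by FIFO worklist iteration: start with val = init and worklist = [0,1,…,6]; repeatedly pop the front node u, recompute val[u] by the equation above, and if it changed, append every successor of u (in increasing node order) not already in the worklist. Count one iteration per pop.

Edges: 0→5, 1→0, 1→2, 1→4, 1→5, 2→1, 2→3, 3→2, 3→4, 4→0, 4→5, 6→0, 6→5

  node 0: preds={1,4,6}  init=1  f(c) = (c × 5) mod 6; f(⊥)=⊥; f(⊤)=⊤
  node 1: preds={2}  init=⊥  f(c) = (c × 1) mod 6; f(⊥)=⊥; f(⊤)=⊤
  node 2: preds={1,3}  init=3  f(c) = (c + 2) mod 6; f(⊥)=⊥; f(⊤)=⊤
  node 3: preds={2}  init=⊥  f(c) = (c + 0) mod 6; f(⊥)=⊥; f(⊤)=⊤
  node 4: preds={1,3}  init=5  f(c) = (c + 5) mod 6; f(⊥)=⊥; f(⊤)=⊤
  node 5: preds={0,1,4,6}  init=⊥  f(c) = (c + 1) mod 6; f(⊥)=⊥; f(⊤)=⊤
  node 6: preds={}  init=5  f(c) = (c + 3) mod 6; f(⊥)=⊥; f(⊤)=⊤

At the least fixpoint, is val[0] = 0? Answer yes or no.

Worklist (13 pops):
  #1 pop 0: in=5 → 1 (no change)
  #2 pop 1: in=3 → 3 (was ⊥); enqueue [0]
  #3 pop 2: in=3 → ⊤ (was 3); enqueue [1]
  #4 pop 3: in=⊤ → ⊤ (was ⊥); enqueue [2]
  #5 pop 4: in=⊤ → ⊤ (was 5); enqueue []
  #6 pop 5: in=⊤ → ⊤ (was ⊥); enqueue []
  #7 pop 6: in=⊥ → 5 (no change)
  #8 pop 0: in=⊤ → ⊤ (was 1); enqueue [5]
  #9 pop 1: in=⊤ → ⊤ (was 3); enqueue [0,4]
  #10 pop 2: in=⊤ → ⊤ (no change)
  #11 pop 5: in=⊤ → ⊤ (no change)
  #12 pop 0: in=⊤ → ⊤ (no change)
  #13 pop 4: in=⊤ → ⊤ (no change)

Fixpoint:
  val[0] = ⊤
  val[1] = ⊤
  val[2] = ⊤
  val[3] = ⊤
  val[4] = ⊤
  val[5] = ⊤
  val[6] = 5

no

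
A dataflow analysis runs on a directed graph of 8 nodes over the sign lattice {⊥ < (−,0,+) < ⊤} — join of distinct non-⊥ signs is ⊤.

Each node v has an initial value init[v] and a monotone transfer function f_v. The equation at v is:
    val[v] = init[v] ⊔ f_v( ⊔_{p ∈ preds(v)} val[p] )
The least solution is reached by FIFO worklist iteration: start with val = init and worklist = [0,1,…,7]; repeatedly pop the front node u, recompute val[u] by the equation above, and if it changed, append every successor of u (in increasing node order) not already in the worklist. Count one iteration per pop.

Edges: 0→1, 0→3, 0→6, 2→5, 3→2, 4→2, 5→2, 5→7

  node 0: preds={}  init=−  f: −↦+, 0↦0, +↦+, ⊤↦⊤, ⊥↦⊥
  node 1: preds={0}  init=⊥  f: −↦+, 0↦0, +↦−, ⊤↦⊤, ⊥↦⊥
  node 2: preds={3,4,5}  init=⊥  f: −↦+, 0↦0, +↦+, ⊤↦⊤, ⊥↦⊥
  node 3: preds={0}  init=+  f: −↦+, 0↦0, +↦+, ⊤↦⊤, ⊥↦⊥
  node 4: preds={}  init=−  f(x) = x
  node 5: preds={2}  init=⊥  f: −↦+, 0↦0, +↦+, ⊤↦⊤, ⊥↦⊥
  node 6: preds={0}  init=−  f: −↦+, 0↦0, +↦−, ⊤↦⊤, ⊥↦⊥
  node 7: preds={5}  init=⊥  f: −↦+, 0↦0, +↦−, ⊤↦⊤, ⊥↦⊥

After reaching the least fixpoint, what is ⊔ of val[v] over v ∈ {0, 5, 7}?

⊤

Iteration log — 9 steps:
  step 1. node 0  ⊔preds=⊥  new=−  stable
  step 2. node 1  ⊔preds=−  new=+  old=⊥  +wl: 
  step 3. node 2  ⊔preds=⊤  new=⊤  old=⊥  +wl: 
  step 4. node 3  ⊔preds=−  new=+  stable
  step 5. node 4  ⊔preds=⊥  new=−  stable
  step 6. node 5  ⊔preds=⊤  new=⊤  old=⊥  +wl: 2
  step 7. node 6  ⊔preds=−  new=⊤  old=−  +wl: 
  step 8. node 7  ⊔preds=⊤  new=⊤  old=⊥  +wl: 
  step 9. node 2  ⊔preds=⊤  new=⊤  stable

Least fixpoint reached:
  node 0: −
  node 1: +
  node 2: ⊤
  node 3: +
  node 4: −
  node 5: ⊤
  node 6: ⊤
  node 7: ⊤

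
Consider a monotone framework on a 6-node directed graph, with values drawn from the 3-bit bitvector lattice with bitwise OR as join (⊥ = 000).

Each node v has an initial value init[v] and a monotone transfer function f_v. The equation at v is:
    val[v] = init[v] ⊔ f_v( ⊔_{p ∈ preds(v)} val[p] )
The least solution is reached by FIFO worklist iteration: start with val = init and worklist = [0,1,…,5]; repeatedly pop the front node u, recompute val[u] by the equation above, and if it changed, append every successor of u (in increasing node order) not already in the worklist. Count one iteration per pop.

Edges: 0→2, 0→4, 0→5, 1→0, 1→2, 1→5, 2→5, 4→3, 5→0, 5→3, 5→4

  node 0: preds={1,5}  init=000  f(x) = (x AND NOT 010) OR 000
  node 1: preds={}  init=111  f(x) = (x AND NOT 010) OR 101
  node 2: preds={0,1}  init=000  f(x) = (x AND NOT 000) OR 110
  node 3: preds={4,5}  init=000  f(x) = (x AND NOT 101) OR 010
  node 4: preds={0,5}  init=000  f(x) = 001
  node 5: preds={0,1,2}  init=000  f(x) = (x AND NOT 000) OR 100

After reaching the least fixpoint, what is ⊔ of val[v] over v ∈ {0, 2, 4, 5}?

111

Iteration log — 9 steps:
  step 1. node 0  ⊔preds=111  new=101  old=000  +wl: 
  step 2. node 1  ⊔preds=000  new=111  stable
  step 3. node 2  ⊔preds=111  new=111  old=000  +wl: 
  step 4. node 3  ⊔preds=000  new=010  old=000  +wl: 
  step 5. node 4  ⊔preds=101  new=001  old=000  +wl: 3
  step 6. node 5  ⊔preds=111  new=111  old=000  +wl: 0,4
  step 7. node 3  ⊔preds=111  new=010  stable
  step 8. node 0  ⊔preds=111  new=101  stable
  step 9. node 4  ⊔preds=111  new=001  stable

Least fixpoint reached:
  node 0: 101
  node 1: 111
  node 2: 111
  node 3: 010
  node 4: 001
  node 5: 111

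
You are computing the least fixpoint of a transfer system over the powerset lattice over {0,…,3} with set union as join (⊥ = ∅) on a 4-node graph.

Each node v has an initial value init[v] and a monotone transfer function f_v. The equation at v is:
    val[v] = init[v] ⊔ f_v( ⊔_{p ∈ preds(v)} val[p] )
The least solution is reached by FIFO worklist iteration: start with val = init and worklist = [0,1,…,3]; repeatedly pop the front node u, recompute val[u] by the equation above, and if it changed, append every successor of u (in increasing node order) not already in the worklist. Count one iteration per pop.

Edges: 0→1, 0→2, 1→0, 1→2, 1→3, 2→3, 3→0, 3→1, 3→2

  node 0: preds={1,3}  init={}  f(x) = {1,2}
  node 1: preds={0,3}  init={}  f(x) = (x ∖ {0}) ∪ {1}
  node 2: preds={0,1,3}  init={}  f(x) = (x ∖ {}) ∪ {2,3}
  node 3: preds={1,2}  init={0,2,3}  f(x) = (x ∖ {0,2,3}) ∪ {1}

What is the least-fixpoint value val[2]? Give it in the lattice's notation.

{0,1,2,3}

Iteration log — 7 steps:
  step 1. node 0  ⊔preds={0,2,3}  new={1,2}  old={}  +wl: 
  step 2. node 1  ⊔preds={0,1,2,3}  new={1,2,3}  old={}  +wl: 0
  step 3. node 2  ⊔preds={0,1,2,3}  new={0,1,2,3}  old={}  +wl: 
  step 4. node 3  ⊔preds={0,1,2,3}  new={0,1,2,3}  old={0,2,3}  +wl: 1,2
  step 5. node 0  ⊔preds={0,1,2,3}  new={1,2}  stable
  step 6. node 1  ⊔preds={0,1,2,3}  new={1,2,3}  stable
  step 7. node 2  ⊔preds={0,1,2,3}  new={0,1,2,3}  stable

Least fixpoint reached:
  node 0: {1,2}
  node 1: {1,2,3}
  node 2: {0,1,2,3}
  node 3: {0,1,2,3}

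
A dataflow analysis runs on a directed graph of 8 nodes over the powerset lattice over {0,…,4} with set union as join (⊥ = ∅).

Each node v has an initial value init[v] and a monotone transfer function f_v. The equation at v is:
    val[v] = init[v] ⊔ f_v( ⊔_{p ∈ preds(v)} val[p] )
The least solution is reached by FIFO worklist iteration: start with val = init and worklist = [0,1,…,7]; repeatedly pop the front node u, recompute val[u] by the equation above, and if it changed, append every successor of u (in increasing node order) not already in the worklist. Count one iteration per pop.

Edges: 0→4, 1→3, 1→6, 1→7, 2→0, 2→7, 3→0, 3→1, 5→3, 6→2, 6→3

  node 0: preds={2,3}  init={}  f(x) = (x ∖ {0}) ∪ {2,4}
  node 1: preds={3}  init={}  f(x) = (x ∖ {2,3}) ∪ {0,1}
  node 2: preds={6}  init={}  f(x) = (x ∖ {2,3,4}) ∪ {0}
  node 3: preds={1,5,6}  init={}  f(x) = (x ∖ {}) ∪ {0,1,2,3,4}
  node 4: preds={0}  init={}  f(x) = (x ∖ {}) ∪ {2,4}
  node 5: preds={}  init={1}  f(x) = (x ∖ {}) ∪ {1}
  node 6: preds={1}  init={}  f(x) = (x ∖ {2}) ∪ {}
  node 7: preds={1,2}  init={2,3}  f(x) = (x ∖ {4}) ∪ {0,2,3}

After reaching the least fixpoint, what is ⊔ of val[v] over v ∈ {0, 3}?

Iteration log — 18 steps:
  step 1. node 0  ⊔preds={}  new={2,4}  old={}  +wl: 
  step 2. node 1  ⊔preds={}  new={0,1}  old={}  +wl: 
  step 3. node 2  ⊔preds={}  new={0}  old={}  +wl: 0
  step 4. node 3  ⊔preds={0,1}  new={0,1,2,3,4}  old={}  +wl: 1
  step 5. node 4  ⊔preds={2,4}  new={2,4}  old={}  +wl: 
  step 6. node 5  ⊔preds={}  new={1}  stable
  step 7. node 6  ⊔preds={0,1}  new={0,1}  old={}  +wl: 2,3
  step 8. node 7  ⊔preds={0,1}  new={0,1,2,3}  old={2,3}  +wl: 
  step 9. node 0  ⊔preds={0,1,2,3,4}  new={1,2,3,4}  old={2,4}  +wl: 4
  step 10. node 1  ⊔preds={0,1,2,3,4}  new={0,1,4}  old={0,1}  +wl: 6,7
  step 11. node 2  ⊔preds={0,1}  new={0,1}  old={0}  +wl: 0
  step 12. node 3  ⊔preds={0,1,4}  new={0,1,2,3,4}  stable
  step 13. node 4  ⊔preds={1,2,3,4}  new={1,2,3,4}  old={2,4}  +wl: 
  step 14. node 6  ⊔preds={0,1,4}  new={0,1,4}  old={0,1}  +wl: 2,3
  step 15. node 7  ⊔preds={0,1,4}  new={0,1,2,3}  stable
  step 16. node 0  ⊔preds={0,1,2,3,4}  new={1,2,3,4}  stable
  step 17. node 2  ⊔preds={0,1,4}  new={0,1}  stable
  step 18. node 3  ⊔preds={0,1,4}  new={0,1,2,3,4}  stable

Least fixpoint reached:
  node 0: {1,2,3,4}
  node 1: {0,1,4}
  node 2: {0,1}
  node 3: {0,1,2,3,4}
  node 4: {1,2,3,4}
  node 5: {1}
  node 6: {0,1,4}
  node 7: {0,1,2,3}

{0,1,2,3,4}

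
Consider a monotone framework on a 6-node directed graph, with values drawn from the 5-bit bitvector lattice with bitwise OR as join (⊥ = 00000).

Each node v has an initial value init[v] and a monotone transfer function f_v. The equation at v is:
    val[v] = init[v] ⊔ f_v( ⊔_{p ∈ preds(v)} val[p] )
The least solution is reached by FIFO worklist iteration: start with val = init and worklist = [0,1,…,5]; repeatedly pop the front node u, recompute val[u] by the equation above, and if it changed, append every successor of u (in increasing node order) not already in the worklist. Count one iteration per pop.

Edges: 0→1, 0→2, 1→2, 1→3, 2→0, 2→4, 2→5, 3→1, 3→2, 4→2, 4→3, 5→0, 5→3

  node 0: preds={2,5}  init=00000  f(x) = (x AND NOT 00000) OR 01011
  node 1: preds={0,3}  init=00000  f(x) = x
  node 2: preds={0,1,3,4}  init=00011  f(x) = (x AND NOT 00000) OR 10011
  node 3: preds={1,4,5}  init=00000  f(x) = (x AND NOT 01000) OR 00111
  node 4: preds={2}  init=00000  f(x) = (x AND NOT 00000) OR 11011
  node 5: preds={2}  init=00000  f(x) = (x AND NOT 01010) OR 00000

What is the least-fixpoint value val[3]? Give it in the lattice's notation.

Trace (17 dequeues):
  [1] u=0 | in 00011 | out 01011 | prev 00000 | push {}
  [2] u=1 | in 01011 | out 01011 | prev 00000 | push {}
  [3] u=2 | in 01011 | out 11011 | prev 00011 | push {0}
  [4] u=3 | in 01011 | out 00111 | prev 00000 | push {1,2}
  [5] u=4 | in 11011 | out 11011 | prev 00000 | push {3}
  [6] u=5 | in 11011 | out 10001 | prev 00000 | push {}
  [7] u=0 | in 11011 | out 11011 | prev 01011 | push {}
  [8] u=1 | in 11111 | out 11111 | prev 01011 | push {}
  [9] u=2 | in 11111 | out 11111 | prev 11011 | push {0,4,5}
  [10] u=3 | in 11111 | out 10111 | prev 00111 | push {1,2}
  [11] u=0 | in 11111 | out 11111 | prev 11011 | push {}
  [12] u=4 | in 11111 | out 11111 | prev 11011 | push {3}
  [13] u=5 | in 11111 | out 10101 | prev 10001 | push {0}
  [14] u=1 | in 11111 | out 11111 | ==
  [15] u=2 | in 11111 | out 11111 | ==
  [16] u=3 | in 11111 | out 10111 | ==
  [17] u=0 | in 11111 | out 11111 | ==

Converged values:
  [0] 11111
  [1] 11111
  [2] 11111
  [3] 10111
  [4] 11111
  [5] 10101

10111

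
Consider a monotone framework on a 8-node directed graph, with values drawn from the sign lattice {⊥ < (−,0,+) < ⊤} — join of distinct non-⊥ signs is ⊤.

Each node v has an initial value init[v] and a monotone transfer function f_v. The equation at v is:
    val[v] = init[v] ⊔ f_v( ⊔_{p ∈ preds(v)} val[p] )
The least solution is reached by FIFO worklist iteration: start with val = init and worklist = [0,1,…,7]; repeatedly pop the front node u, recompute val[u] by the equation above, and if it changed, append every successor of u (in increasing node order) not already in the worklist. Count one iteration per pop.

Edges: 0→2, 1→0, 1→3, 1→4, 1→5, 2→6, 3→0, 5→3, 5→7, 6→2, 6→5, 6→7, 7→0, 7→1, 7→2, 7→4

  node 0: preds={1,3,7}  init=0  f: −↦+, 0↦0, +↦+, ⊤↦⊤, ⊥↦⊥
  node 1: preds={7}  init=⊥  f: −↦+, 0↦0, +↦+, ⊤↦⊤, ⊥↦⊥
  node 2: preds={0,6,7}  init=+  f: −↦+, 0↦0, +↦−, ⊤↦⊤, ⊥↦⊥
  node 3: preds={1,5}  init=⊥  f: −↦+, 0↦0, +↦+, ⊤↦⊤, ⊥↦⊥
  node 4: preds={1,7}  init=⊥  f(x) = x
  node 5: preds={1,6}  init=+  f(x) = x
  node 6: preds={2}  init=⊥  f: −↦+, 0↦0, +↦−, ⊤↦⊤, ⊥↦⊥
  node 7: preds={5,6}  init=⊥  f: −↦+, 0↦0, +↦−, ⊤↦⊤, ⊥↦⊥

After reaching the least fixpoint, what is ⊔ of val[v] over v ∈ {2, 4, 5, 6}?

Iteration log — 17 steps:
  step 1. node 0  ⊔preds=⊥  new=0  stable
  step 2. node 1  ⊔preds=⊥  new=⊥  stable
  step 3. node 2  ⊔preds=0  new=⊤  old=+  +wl: 
  step 4. node 3  ⊔preds=+  new=+  old=⊥  +wl: 0
  step 5. node 4  ⊔preds=⊥  new=⊥  stable
  step 6. node 5  ⊔preds=⊥  new=+  stable
  step 7. node 6  ⊔preds=⊤  new=⊤  old=⊥  +wl: 2,5
  step 8. node 7  ⊔preds=⊤  new=⊤  old=⊥  +wl: 1,4
  step 9. node 0  ⊔preds=⊤  new=⊤  old=0  +wl: 
  step 10. node 2  ⊔preds=⊤  new=⊤  stable
  step 11. node 5  ⊔preds=⊤  new=⊤  old=+  +wl: 3,7
  step 12. node 1  ⊔preds=⊤  new=⊤  old=⊥  +wl: 0,5
  step 13. node 4  ⊔preds=⊤  new=⊤  old=⊥  +wl: 
  step 14. node 3  ⊔preds=⊤  new=⊤  old=+  +wl: 
  step 15. node 7  ⊔preds=⊤  new=⊤  stable
  step 16. node 0  ⊔preds=⊤  new=⊤  stable
  step 17. node 5  ⊔preds=⊤  new=⊤  stable

Least fixpoint reached:
  node 0: ⊤
  node 1: ⊤
  node 2: ⊤
  node 3: ⊤
  node 4: ⊤
  node 5: ⊤
  node 6: ⊤
  node 7: ⊤

⊤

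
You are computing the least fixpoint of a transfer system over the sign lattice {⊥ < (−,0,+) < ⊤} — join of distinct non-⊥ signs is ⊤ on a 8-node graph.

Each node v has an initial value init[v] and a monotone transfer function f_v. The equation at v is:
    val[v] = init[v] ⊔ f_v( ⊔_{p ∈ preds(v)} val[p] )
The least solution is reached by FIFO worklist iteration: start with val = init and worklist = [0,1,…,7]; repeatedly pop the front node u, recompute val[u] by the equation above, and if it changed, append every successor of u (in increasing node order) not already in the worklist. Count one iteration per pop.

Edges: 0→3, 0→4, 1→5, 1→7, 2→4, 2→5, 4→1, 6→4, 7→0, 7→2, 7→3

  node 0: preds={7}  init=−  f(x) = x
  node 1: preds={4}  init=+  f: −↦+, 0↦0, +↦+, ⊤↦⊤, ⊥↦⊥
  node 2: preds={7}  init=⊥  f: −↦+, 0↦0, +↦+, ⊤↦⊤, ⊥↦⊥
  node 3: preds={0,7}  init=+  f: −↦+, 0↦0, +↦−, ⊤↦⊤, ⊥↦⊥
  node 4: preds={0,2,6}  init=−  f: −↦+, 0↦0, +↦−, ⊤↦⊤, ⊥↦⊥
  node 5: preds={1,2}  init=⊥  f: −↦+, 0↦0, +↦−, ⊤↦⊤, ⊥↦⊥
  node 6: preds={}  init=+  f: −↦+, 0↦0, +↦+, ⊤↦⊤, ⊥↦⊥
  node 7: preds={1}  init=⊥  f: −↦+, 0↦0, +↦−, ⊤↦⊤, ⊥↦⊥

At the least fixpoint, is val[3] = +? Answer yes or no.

no

Worklist (20 pops):
  #1 pop 0: in=⊥ → − (no change)
  #2 pop 1: in=− → + (no change)
  #3 pop 2: in=⊥ → ⊥ (no change)
  #4 pop 3: in=− → + (no change)
  #5 pop 4: in=⊤ → ⊤ (was −); enqueue [1]
  #6 pop 5: in=+ → − (was ⊥); enqueue []
  #7 pop 6: in=⊥ → + (no change)
  #8 pop 7: in=+ → − (was ⊥); enqueue [0,2,3]
  #9 pop 1: in=⊤ → ⊤ (was +); enqueue [5,7]
  #10 pop 0: in=− → − (no change)
  #11 pop 2: in=− → + (was ⊥); enqueue [4]
  #12 pop 3: in=− → + (no change)
  #13 pop 5: in=⊤ → ⊤ (was −); enqueue []
  #14 pop 7: in=⊤ → ⊤ (was −); enqueue [0,2,3]
  #15 pop 4: in=⊤ → ⊤ (no change)
  #16 pop 0: in=⊤ → ⊤ (was −); enqueue [4]
  #17 pop 2: in=⊤ → ⊤ (was +); enqueue [5]
  #18 pop 3: in=⊤ → ⊤ (was +); enqueue []
  #19 pop 4: in=⊤ → ⊤ (no change)
  #20 pop 5: in=⊤ → ⊤ (no change)

Fixpoint:
  val[0] = ⊤
  val[1] = ⊤
  val[2] = ⊤
  val[3] = ⊤
  val[4] = ⊤
  val[5] = ⊤
  val[6] = +
  val[7] = ⊤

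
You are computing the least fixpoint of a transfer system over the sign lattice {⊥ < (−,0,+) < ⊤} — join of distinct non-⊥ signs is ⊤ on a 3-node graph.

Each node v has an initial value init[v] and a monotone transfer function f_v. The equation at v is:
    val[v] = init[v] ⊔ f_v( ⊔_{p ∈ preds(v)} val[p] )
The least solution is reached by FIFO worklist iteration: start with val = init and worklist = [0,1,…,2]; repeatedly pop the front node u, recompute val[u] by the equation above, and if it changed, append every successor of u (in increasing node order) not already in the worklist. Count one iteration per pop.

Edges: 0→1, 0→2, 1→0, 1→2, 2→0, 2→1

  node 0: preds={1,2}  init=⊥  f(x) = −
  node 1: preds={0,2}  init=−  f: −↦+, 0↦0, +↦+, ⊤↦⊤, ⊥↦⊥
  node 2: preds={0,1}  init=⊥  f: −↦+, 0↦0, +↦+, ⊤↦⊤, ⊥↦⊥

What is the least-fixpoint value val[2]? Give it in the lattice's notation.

⊤

Iteration log — 5 steps:
  step 1. node 0  ⊔preds=−  new=−  old=⊥  +wl: 
  step 2. node 1  ⊔preds=−  new=⊤  old=−  +wl: 0
  step 3. node 2  ⊔preds=⊤  new=⊤  old=⊥  +wl: 1
  step 4. node 0  ⊔preds=⊤  new=−  stable
  step 5. node 1  ⊔preds=⊤  new=⊤  stable

Least fixpoint reached:
  node 0: −
  node 1: ⊤
  node 2: ⊤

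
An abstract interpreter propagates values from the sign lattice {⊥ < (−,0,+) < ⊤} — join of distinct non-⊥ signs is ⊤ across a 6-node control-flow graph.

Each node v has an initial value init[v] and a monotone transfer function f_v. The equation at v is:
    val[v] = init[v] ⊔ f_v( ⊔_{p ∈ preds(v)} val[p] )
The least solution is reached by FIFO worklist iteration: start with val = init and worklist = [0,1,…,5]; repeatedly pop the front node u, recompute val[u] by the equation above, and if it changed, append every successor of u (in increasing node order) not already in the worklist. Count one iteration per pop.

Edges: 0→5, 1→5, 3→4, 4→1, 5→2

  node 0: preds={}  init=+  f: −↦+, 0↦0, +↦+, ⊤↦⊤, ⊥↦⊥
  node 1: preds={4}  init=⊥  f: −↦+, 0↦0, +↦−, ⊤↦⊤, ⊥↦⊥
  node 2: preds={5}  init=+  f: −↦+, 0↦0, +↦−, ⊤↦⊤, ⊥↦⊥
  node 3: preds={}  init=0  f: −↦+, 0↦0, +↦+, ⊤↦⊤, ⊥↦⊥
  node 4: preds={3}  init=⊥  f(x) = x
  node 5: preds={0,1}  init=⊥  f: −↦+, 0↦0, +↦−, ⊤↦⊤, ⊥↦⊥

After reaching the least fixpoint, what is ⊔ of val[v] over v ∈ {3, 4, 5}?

Worklist (10 pops):
  #1 pop 0: in=⊥ → + (no change)
  #2 pop 1: in=⊥ → ⊥ (no change)
  #3 pop 2: in=⊥ → + (no change)
  #4 pop 3: in=⊥ → 0 (no change)
  #5 pop 4: in=0 → 0 (was ⊥); enqueue [1]
  #6 pop 5: in=+ → − (was ⊥); enqueue [2]
  #7 pop 1: in=0 → 0 (was ⊥); enqueue [5]
  #8 pop 2: in=− → + (no change)
  #9 pop 5: in=⊤ → ⊤ (was −); enqueue [2]
  #10 pop 2: in=⊤ → ⊤ (was +); enqueue []

Fixpoint:
  val[0] = +
  val[1] = 0
  val[2] = ⊤
  val[3] = 0
  val[4] = 0
  val[5] = ⊤

⊤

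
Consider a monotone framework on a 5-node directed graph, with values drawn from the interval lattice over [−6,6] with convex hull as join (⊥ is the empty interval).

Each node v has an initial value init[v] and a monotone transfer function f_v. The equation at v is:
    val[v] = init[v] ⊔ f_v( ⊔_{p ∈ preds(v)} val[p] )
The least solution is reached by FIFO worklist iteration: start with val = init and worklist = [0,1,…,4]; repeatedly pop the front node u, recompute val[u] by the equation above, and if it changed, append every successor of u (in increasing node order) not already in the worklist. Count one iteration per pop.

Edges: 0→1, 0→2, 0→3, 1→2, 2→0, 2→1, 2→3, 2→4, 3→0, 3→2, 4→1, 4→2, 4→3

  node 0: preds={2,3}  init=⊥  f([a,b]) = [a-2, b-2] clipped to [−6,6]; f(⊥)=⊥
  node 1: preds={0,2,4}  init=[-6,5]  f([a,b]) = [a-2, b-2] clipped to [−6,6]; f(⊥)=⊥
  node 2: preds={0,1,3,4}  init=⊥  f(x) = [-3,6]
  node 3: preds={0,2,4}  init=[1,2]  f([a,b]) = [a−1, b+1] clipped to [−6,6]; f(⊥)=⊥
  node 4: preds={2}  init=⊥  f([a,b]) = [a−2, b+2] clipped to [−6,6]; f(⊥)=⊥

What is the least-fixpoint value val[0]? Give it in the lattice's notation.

Trace (11 dequeues):
  [1] u=0 | in [1,2] | out [-1,0] | prev ⊥ | push {}
  [2] u=1 | in [-1,0] | out [-6,5] | ==
  [3] u=2 | in [-6,5] | out [-3,6] | prev ⊥ | push {0,1}
  [4] u=3 | in [-3,6] | out [-4,6] | prev [1,2] | push {2}
  [5] u=4 | in [-3,6] | out [-5,6] | prev ⊥ | push {3}
  [6] u=0 | in [-4,6] | out [-6,4] | prev [-1,0] | push {}
  [7] u=1 | in [-6,6] | out [-6,5] | ==
  [8] u=2 | in [-6,6] | out [-3,6] | ==
  [9] u=3 | in [-6,6] | out [-6,6] | prev [-4,6] | push {0,2}
  [10] u=0 | in [-6,6] | out [-6,4] | ==
  [11] u=2 | in [-6,6] | out [-3,6] | ==

Converged values:
  [0] [-6,4]
  [1] [-6,5]
  [2] [-3,6]
  [3] [-6,6]
  [4] [-5,6]

[-6,4]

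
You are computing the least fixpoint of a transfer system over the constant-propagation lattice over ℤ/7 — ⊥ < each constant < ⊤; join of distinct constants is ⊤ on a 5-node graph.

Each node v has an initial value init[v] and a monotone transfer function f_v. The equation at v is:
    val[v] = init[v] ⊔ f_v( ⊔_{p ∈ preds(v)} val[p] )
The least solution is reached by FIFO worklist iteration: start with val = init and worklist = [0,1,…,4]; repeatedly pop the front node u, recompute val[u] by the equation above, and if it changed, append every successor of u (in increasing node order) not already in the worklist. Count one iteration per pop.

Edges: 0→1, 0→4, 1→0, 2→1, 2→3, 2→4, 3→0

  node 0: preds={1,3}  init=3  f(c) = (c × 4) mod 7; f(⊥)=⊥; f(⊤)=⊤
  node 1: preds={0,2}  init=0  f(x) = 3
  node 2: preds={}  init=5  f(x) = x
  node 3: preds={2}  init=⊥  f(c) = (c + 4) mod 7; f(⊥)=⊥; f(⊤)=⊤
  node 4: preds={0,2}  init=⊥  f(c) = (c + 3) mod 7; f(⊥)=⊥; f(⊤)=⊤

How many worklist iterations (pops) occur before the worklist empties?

6

Iteration log — 6 steps:
  step 1. node 0  ⊔preds=0  new=⊤  old=3  +wl: 
  step 2. node 1  ⊔preds=⊤  new=⊤  old=0  +wl: 0
  step 3. node 2  ⊔preds=⊥  new=5  stable
  step 4. node 3  ⊔preds=5  new=2  old=⊥  +wl: 
  step 5. node 4  ⊔preds=⊤  new=⊤  old=⊥  +wl: 
  step 6. node 0  ⊔preds=⊤  new=⊤  stable

Least fixpoint reached:
  node 0: ⊤
  node 1: ⊤
  node 2: 5
  node 3: 2
  node 4: ⊤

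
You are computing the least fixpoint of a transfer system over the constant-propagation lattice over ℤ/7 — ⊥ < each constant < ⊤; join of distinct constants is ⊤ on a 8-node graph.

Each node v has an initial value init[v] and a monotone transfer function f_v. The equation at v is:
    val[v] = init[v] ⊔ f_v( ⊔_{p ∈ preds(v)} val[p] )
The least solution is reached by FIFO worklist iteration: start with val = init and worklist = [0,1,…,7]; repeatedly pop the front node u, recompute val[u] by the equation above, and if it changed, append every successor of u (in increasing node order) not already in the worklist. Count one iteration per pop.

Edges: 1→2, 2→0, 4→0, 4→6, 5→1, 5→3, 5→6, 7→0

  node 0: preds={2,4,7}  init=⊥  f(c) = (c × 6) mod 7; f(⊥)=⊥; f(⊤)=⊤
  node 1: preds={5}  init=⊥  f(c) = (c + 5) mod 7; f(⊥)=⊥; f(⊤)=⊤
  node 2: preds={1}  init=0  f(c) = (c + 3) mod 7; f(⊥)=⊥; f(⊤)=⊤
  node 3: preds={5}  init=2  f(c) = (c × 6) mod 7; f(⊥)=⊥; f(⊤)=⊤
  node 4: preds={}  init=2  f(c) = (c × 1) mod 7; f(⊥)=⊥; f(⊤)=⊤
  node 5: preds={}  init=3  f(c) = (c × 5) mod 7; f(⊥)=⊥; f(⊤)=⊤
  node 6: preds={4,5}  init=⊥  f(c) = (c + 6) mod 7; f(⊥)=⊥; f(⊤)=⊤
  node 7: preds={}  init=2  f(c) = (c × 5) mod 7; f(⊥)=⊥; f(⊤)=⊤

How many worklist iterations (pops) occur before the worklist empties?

9

Iteration log — 9 steps:
  step 1. node 0  ⊔preds=⊤  new=⊤  old=⊥  +wl: 
  step 2. node 1  ⊔preds=3  new=1  old=⊥  +wl: 
  step 3. node 2  ⊔preds=1  new=⊤  old=0  +wl: 0
  step 4. node 3  ⊔preds=3  new=⊤  old=2  +wl: 
  step 5. node 4  ⊔preds=⊥  new=2  stable
  step 6. node 5  ⊔preds=⊥  new=3  stable
  step 7. node 6  ⊔preds=⊤  new=⊤  old=⊥  +wl: 
  step 8. node 7  ⊔preds=⊥  new=2  stable
  step 9. node 0  ⊔preds=⊤  new=⊤  stable

Least fixpoint reached:
  node 0: ⊤
  node 1: 1
  node 2: ⊤
  node 3: ⊤
  node 4: 2
  node 5: 3
  node 6: ⊤
  node 7: 2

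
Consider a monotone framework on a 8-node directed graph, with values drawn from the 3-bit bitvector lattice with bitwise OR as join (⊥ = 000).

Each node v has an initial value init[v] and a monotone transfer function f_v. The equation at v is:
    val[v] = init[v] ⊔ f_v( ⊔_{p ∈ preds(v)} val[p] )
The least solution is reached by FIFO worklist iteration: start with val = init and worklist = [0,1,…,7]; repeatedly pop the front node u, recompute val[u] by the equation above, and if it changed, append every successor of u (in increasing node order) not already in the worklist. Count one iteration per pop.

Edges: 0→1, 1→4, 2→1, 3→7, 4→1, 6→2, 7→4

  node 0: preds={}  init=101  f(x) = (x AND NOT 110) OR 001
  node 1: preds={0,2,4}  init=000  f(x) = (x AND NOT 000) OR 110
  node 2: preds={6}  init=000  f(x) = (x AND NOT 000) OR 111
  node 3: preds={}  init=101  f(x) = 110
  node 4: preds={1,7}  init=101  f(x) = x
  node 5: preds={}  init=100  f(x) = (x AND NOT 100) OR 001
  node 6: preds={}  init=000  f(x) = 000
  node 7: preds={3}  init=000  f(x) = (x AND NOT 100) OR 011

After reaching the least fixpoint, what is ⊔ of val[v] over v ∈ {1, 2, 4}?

Trace (10 dequeues):
  [1] u=0 | in 000 | out 101 | ==
  [2] u=1 | in 101 | out 111 | prev 000 | push {}
  [3] u=2 | in 000 | out 111 | prev 000 | push {1}
  [4] u=3 | in 000 | out 111 | prev 101 | push {}
  [5] u=4 | in 111 | out 111 | prev 101 | push {}
  [6] u=5 | in 000 | out 101 | prev 100 | push {}
  [7] u=6 | in 000 | out 000 | ==
  [8] u=7 | in 111 | out 011 | prev 000 | push {4}
  [9] u=1 | in 111 | out 111 | ==
  [10] u=4 | in 111 | out 111 | ==

Converged values:
  [0] 101
  [1] 111
  [2] 111
  [3] 111
  [4] 111
  [5] 101
  [6] 000
  [7] 011

111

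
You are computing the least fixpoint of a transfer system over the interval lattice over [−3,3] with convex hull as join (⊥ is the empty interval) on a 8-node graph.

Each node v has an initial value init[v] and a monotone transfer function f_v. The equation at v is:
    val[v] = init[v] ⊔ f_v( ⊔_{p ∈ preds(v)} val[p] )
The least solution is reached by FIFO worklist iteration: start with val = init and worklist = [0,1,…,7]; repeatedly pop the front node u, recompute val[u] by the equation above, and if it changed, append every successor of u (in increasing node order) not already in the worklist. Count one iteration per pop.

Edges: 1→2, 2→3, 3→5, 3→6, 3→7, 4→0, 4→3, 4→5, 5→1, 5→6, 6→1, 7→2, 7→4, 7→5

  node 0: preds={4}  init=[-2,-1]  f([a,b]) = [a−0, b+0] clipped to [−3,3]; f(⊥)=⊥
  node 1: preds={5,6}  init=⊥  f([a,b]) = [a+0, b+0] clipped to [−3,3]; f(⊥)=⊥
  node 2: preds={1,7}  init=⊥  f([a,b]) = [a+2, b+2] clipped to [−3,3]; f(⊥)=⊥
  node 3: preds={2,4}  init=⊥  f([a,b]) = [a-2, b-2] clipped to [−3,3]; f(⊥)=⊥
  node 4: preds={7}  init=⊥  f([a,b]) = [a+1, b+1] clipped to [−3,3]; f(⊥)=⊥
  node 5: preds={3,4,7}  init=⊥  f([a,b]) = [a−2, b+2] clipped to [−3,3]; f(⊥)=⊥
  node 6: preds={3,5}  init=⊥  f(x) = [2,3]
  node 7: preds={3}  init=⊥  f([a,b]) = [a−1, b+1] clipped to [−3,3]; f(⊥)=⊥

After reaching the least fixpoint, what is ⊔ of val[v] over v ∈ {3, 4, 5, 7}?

[-3,3]

Iteration log — 41 steps:
  step 1. node 0  ⊔preds=⊥  new=[-2,-1]  stable
  step 2. node 1  ⊔preds=⊥  new=⊥  stable
  step 3. node 2  ⊔preds=⊥  new=⊥  stable
  step 4. node 3  ⊔preds=⊥  new=⊥  stable
  step 5. node 4  ⊔preds=⊥  new=⊥  stable
  step 6. node 5  ⊔preds=⊥  new=⊥  stable
  step 7. node 6  ⊔preds=⊥  new=[2,3]  old=⊥  +wl: 1
  step 8. node 7  ⊔preds=⊥  new=⊥  stable
  step 9. node 1  ⊔preds=[2,3]  new=[2,3]  old=⊥  +wl: 2
  step 10. node 2  ⊔preds=[2,3]  new=[3,3]  old=⊥  +wl: 3
  step 11. node 3  ⊔preds=[3,3]  new=[1,1]  old=⊥  +wl: 5,6,7
  step 12. node 5  ⊔preds=[1,1]  new=[-1,3]  old=⊥  +wl: 1
  step 13. node 6  ⊔preds=[-1,3]  new=[2,3]  stable
  step 14. node 7  ⊔preds=[1,1]  new=[0,2]  old=⊥  +wl: 2,4,5
  step 15. node 1  ⊔preds=[-1,3]  new=[-1,3]  old=[2,3]  +wl: 
  step 16. node 2  ⊔preds=[-1,3]  new=[1,3]  old=[3,3]  +wl: 3
  step 17. node 4  ⊔preds=[0,2]  new=[1,3]  old=⊥  +wl: 0
  step 18. node 5  ⊔preds=[0,3]  new=[-2,3]  old=[-1,3]  +wl: 1,6
  step 19. node 3  ⊔preds=[1,3]  new=[-1,1]  old=[1,1]  +wl: 5,7
  step 20. node 0  ⊔preds=[1,3]  new=[-2,3]  old=[-2,-1]  +wl: 
  step 21. node 1  ⊔preds=[-2,3]  new=[-2,3]  old=[-1,3]  +wl: 2
  step 22. node 6  ⊔preds=[-2,3]  new=[2,3]  stable
  step 23. node 5  ⊔preds=[-1,3]  new=[-3,3]  old=[-2,3]  +wl: 1,6
  step 24. node 7  ⊔preds=[-1,1]  new=[-2,2]  old=[0,2]  +wl: 4,5
  step 25. node 2  ⊔preds=[-2,3]  new=[0,3]  old=[1,3]  +wl: 3
  step 26. node 1  ⊔preds=[-3,3]  new=[-3,3]  old=[-2,3]  +wl: 2
  step 27. node 6  ⊔preds=[-3,3]  new=[2,3]  stable
  step 28. node 4  ⊔preds=[-2,2]  new=[-1,3]  old=[1,3]  +wl: 0
  step 29. node 5  ⊔preds=[-2,3]  new=[-3,3]  stable
  step 30. node 3  ⊔preds=[-1,3]  new=[-3,1]  old=[-1,1]  +wl: 5,6,7
  step 31. node 2  ⊔preds=[-3,3]  new=[-1,3]  old=[0,3]  +wl: 3
  step 32. node 0  ⊔preds=[-1,3]  new=[-2,3]  stable
  step 33. node 5  ⊔preds=[-3,3]  new=[-3,3]  stable
  step 34. node 6  ⊔preds=[-3,3]  new=[2,3]  stable
  step 35. node 7  ⊔preds=[-3,1]  new=[-3,2]  old=[-2,2]  +wl: 2,4,5
  step 36. node 3  ⊔preds=[-1,3]  new=[-3,1]  stable
  step 37. node 2  ⊔preds=[-3,3]  new=[-1,3]  stable
  step 38. node 4  ⊔preds=[-3,2]  new=[-2,3]  old=[-1,3]  +wl: 0,3
  step 39. node 5  ⊔preds=[-3,3]  new=[-3,3]  stable
  step 40. node 0  ⊔preds=[-2,3]  new=[-2,3]  stable
  step 41. node 3  ⊔preds=[-2,3]  new=[-3,1]  stable

Least fixpoint reached:
  node 0: [-2,3]
  node 1: [-3,3]
  node 2: [-1,3]
  node 3: [-3,1]
  node 4: [-2,3]
  node 5: [-3,3]
  node 6: [2,3]
  node 7: [-3,2]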